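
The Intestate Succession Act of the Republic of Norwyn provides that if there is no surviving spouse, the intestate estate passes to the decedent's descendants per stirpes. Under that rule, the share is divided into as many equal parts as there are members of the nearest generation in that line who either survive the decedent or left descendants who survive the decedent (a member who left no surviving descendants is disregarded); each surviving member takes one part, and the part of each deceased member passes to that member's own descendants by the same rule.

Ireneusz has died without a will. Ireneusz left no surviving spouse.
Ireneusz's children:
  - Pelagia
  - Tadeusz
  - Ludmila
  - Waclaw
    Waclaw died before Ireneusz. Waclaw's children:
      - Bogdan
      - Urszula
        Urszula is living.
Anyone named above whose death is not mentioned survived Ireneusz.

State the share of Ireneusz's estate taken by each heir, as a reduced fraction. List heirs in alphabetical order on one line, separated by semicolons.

Bogdan 1/8; Ludmila 1/4; Pelagia 1/4; Tadeusz 1/4; Urszula 1/8

There is no surviving spouse, so the entire estate passes to Ireneusz's descendants per stirpes.
The estate is divided into 4 equal shares of 1/4 among Pelagia, Tadeusz, Ludmila, Waclaw.
Pelagia is living and takes 1/4.
Tadeusz is living and takes 1/4.
Ludmila is living and takes 1/4.
Waclaw predeceased; the 1/4 allotted to Waclaw's branch passes to Waclaw's issue by representation.
The 1/4 is divided into 2 equal shares of 1/8 among Bogdan, Urszula.
Bogdan is living and takes 1/8.
Urszula is living and takes 1/8.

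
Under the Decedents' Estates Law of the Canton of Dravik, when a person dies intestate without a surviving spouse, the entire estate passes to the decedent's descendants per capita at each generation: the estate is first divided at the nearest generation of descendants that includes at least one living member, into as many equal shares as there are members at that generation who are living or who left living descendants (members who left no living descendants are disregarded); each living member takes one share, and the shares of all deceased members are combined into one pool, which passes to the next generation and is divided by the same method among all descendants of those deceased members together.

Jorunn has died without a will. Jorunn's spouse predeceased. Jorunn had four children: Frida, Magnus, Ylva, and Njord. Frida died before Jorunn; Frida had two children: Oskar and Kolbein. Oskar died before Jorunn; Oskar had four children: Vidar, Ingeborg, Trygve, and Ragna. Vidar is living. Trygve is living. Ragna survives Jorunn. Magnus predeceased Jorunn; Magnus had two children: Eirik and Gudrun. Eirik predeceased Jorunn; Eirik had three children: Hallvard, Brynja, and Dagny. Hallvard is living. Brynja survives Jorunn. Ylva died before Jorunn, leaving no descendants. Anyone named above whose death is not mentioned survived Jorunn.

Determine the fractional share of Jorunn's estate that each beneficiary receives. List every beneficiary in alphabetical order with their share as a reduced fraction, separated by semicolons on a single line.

There is no surviving spouse, so the entire estate passes to Jorunn's descendants per capita at each generation.
At generation 1 (Frida, Magnus, Njord) there are 3 shares of (1)/3 = 1/3 each.
Living: Njord — each takes 1/3.
Deceased: Frida and Magnus. Their combined 2/3 is pooled and carried to generation 2.
At generation 2 (Oskar, Kolbein, Eirik, Gudrun) there are 4 shares of (2/3)/4 = 1/6 each.
Living: Kolbein and Gudrun — each takes 1/6.
Deceased: Oskar and Eirik. Their combined 1/3 is pooled and carried to generation 3.
At generation 3 (Vidar, Ingeborg, Trygve, Ragna, Hallvard, Brynja, Dagny) there are 7 shares of (1/3)/7 = 1/21 each.
Living: Vidar, Ingeborg, Trygve, Ragna, Hallvard, Brynja, and Dagny — each takes 1/21.

Brynja 1/21; Dagny 1/21; Gudrun 1/6; Hallvard 1/21; Ingeborg 1/21; Kolbein 1/6; Njord 1/3; Ragna 1/21; Trygve 1/21; Vidar 1/21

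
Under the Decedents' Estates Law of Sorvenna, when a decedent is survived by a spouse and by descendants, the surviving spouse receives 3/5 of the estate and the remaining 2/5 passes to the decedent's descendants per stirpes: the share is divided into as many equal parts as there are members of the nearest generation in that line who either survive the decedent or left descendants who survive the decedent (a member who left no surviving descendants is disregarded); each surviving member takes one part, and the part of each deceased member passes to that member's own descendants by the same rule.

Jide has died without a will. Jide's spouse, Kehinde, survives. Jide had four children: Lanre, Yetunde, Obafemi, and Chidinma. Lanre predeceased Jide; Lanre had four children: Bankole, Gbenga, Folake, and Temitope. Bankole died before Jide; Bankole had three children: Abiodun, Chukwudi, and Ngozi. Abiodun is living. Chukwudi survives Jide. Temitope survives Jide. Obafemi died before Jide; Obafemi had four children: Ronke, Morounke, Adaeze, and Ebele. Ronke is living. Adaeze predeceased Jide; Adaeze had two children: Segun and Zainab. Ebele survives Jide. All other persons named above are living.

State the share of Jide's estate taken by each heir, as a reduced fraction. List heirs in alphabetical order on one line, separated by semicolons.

Kehinde, as surviving spouse, takes 3/5.
The remaining 2/5 passes to Jide's descendants per stirpes.
The 2/5 is divided into 4 equal shares of 1/10 among Lanre, Yetunde, Obafemi, Chidinma.
Lanre predeceased; the 1/10 allotted to Lanre's branch passes to Lanre's issue by representation.
The 1/10 is divided into 4 equal shares of 1/40 among Bankole, Gbenga, Folake, Temitope.
Bankole predeceased; the 1/40 allotted to Bankole's branch passes to Bankole's issue by representation.
The 1/40 is divided into 3 equal shares of 1/120 among Abiodun, Chukwudi, Ngozi.
Abiodun is living and takes 1/120.
Chukwudi is living and takes 1/120.
Ngozi is living and takes 1/120.
Gbenga is living and takes 1/40.
Folake is living and takes 1/40.
Temitope is living and takes 1/40.
Yetunde is living and takes 1/10.
Obafemi predeceased; the 1/10 allotted to Obafemi's branch passes to Obafemi's issue by representation.
The 1/10 is divided into 4 equal shares of 1/40 among Ronke, Morounke, Adaeze, Ebele.
Ronke is living and takes 1/40.
Morounke is living and takes 1/40.
Adaeze predeceased; the 1/40 allotted to Adaeze's branch passes to Adaeze's issue by representation.
The 1/40 is divided into 2 equal shares of 1/80 among Segun, Zainab.
Segun is living and takes 1/80.
Zainab is living and takes 1/80.
Ebele is living and takes 1/40.
Chidinma is living and takes 1/10.

Abiodun 1/120; Chidinma 1/10; Chukwudi 1/120; Ebele 1/40; Folake 1/40; Gbenga 1/40; Kehinde 3/5; Morounke 1/40; Ngozi 1/120; Ronke 1/40; Segun 1/80; Temitope 1/40; Yetunde 1/10; Zainab 1/80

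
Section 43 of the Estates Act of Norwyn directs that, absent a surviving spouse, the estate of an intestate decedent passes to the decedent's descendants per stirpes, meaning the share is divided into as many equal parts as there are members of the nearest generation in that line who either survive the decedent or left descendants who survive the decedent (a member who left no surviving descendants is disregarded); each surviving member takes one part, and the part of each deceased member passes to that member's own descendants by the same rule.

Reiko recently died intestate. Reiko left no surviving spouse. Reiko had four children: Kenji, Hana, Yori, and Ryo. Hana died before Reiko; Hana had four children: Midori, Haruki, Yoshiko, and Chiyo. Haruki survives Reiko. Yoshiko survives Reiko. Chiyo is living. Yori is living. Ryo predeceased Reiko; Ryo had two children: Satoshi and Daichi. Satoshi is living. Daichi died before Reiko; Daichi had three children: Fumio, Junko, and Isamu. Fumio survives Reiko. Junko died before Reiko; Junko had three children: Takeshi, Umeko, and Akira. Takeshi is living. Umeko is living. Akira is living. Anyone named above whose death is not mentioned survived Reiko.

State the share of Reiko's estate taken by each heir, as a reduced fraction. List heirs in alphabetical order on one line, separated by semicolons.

There is no surviving spouse, so the entire estate passes to Reiko's descendants per stirpes.
The estate is divided into 4 equal shares of 1/4 among Kenji, Hana, Yori, Ryo.
Kenji is living and takes 1/4.
Hana predeceased; the 1/4 allotted to Hana's branch passes to Hana's issue by representation.
The 1/4 is divided into 4 equal shares of 1/16 among Midori, Haruki, Yoshiko, Chiyo.
Midori is living and takes 1/16.
Haruki is living and takes 1/16.
Yoshiko is living and takes 1/16.
Chiyo is living and takes 1/16.
Yori is living and takes 1/4.
Ryo predeceased; the 1/4 allotted to Ryo's branch passes to Ryo's issue by representation.
The 1/4 is divided into 2 equal shares of 1/8 among Satoshi, Daichi.
Satoshi is living and takes 1/8.
Daichi predeceased; the 1/8 allotted to Daichi's branch passes to Daichi's issue by representation.
The 1/8 is divided into 3 equal shares of 1/24 among Fumio, Junko, Isamu.
Fumio is living and takes 1/24.
Junko predeceased; the 1/24 allotted to Junko's branch passes to Junko's issue by representation.
The 1/24 is divided into 3 equal shares of 1/72 among Takeshi, Umeko, Akira.
Takeshi is living and takes 1/72.
Umeko is living and takes 1/72.
Akira is living and takes 1/72.
Isamu is living and takes 1/24.

Akira 1/72; Chiyo 1/16; Fumio 1/24; Haruki 1/16; Isamu 1/24; Kenji 1/4; Midori 1/16; Satoshi 1/8; Takeshi 1/72; Umeko 1/72; Yori 1/4; Yoshiko 1/16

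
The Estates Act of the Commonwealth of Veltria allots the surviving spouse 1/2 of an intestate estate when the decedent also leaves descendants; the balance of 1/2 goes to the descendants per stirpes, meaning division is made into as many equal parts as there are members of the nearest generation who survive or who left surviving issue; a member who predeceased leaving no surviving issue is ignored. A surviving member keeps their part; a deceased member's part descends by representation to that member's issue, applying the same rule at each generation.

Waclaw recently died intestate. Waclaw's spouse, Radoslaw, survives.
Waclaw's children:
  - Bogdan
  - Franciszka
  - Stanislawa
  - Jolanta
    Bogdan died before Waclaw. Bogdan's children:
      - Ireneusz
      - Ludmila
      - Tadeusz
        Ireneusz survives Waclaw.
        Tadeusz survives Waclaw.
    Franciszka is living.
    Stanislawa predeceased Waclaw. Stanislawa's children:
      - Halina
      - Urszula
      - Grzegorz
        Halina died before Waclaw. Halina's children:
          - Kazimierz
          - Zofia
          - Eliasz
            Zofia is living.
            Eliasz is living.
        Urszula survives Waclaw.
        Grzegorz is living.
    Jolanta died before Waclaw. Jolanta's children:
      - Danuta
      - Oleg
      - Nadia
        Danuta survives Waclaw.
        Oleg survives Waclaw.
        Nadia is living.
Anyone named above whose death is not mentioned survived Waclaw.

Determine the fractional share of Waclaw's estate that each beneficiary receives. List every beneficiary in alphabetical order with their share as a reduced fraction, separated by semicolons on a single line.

Danuta 1/24; Eliasz 1/72; Franciszka 1/8; Grzegorz 1/24; Ireneusz 1/24; Kazimierz 1/72; Ludmila 1/24; Nadia 1/24; Oleg 1/24; Radoslaw 1/2; Tadeusz 1/24; Urszula 1/24; Zofia 1/72

Radoslaw, as surviving spouse, takes 1/2.
The remaining 1/2 passes to Waclaw's descendants per stirpes.
The 1/2 is divided into 4 equal shares of 1/8 among Bogdan, Franciszka, Stanislawa, Jolanta.
Bogdan predeceased; the 1/8 allotted to Bogdan's branch passes to Bogdan's issue by representation.
The 1/8 is divided into 3 equal shares of 1/24 among Ireneusz, Ludmila, Tadeusz.
Ireneusz is living and takes 1/24.
Ludmila is living and takes 1/24.
Tadeusz is living and takes 1/24.
Franciszka is living and takes 1/8.
Stanislawa predeceased; the 1/8 allotted to Stanislawa's branch passes to Stanislawa's issue by representation.
The 1/8 is divided into 3 equal shares of 1/24 among Halina, Urszula, Grzegorz.
Halina predeceased; the 1/24 allotted to Halina's branch passes to Halina's issue by representation.
The 1/24 is divided into 3 equal shares of 1/72 among Kazimierz, Zofia, Eliasz.
Kazimierz is living and takes 1/72.
Zofia is living and takes 1/72.
Eliasz is living and takes 1/72.
Urszula is living and takes 1/24.
Grzegorz is living and takes 1/24.
Jolanta predeceased; the 1/8 allotted to Jolanta's branch passes to Jolanta's issue by representation.
The 1/8 is divided into 3 equal shares of 1/24 among Danuta, Oleg, Nadia.
Danuta is living and takes 1/24.
Oleg is living and takes 1/24.
Nadia is living and takes 1/24.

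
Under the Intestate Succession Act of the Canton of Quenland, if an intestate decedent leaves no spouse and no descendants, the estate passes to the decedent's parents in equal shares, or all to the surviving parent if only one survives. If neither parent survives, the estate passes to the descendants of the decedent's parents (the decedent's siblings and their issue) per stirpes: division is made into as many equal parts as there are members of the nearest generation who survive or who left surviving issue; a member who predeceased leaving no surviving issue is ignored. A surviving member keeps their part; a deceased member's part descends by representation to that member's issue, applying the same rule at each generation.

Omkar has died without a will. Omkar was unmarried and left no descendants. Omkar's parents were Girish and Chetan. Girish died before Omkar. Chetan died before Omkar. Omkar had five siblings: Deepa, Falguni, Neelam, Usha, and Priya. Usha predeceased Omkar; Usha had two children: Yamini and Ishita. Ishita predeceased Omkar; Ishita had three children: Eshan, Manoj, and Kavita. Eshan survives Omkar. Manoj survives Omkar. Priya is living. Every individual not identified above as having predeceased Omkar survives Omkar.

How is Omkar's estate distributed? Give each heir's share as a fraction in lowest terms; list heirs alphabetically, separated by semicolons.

Deepa 1/5; Eshan 1/30; Falguni 1/5; Kavita 1/30; Manoj 1/30; Neelam 1/5; Priya 1/5; Yamini 1/10

Neither parent survives and there are no descendants, so the estate passes to Omkar's siblings and their issue per stirpes.
The estate is divided into 5 equal shares of 1/5 among Deepa, Falguni, Neelam, Usha, Priya.
Deepa is living and takes 1/5.
Falguni is living and takes 1/5.
Neelam is living and takes 1/5.
Usha predeceased; the 1/5 allotted to Usha's branch passes to Usha's issue by representation.
The 1/5 is divided into 2 equal shares of 1/10 among Yamini, Ishita.
Yamini is living and takes 1/10.
Ishita predeceased; the 1/10 allotted to Ishita's branch passes to Ishita's issue by representation.
The 1/10 is divided into 3 equal shares of 1/30 among Eshan, Manoj, Kavita.
Eshan is living and takes 1/30.
Manoj is living and takes 1/30.
Kavita is living and takes 1/30.
Priya is living and takes 1/5.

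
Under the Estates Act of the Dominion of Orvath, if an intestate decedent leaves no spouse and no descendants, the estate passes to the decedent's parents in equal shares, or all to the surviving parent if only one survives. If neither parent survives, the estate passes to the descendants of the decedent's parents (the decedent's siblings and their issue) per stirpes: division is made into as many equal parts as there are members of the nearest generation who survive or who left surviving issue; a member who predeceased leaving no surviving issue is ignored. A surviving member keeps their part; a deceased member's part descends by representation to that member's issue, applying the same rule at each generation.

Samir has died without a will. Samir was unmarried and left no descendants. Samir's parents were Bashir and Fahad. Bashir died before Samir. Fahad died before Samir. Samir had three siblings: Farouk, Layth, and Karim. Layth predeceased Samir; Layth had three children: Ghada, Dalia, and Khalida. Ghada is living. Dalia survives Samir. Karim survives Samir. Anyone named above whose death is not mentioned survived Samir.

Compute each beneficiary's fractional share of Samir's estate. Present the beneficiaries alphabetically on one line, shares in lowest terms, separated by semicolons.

Neither parent survives and there are no descendants, so the estate passes to Samir's siblings and their issue per stirpes.
The estate is divided into 3 equal shares of 1/3 among Farouk, Layth, Karim.
Farouk is living and takes 1/3.
Layth predeceased; the 1/3 allotted to Layth's branch passes to Layth's issue by representation.
The 1/3 is divided into 3 equal shares of 1/9 among Ghada, Dalia, Khalida.
Ghada is living and takes 1/9.
Dalia is living and takes 1/9.
Khalida is living and takes 1/9.
Karim is living and takes 1/3.

Dalia 1/9; Farouk 1/3; Ghada 1/9; Karim 1/3; Khalida 1/9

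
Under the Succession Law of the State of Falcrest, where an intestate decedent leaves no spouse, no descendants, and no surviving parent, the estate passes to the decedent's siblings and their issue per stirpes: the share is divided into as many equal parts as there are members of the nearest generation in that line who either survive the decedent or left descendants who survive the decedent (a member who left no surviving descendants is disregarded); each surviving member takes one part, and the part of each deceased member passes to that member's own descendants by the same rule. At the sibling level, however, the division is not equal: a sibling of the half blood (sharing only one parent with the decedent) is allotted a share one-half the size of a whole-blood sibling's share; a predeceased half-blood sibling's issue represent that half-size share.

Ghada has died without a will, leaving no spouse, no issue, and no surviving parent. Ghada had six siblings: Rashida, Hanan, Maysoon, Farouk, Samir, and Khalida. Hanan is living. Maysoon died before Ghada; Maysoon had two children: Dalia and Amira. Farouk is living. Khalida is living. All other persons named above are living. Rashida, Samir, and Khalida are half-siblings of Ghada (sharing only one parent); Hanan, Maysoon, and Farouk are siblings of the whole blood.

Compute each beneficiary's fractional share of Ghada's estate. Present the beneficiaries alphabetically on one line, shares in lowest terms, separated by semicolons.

Amira 1/9; Dalia 1/9; Farouk 2/9; Hanan 2/9; Khalida 1/9; Rashida 1/9; Samir 1/9

No spouse, descendants, or parent survives, so the estate passes to Ghada's siblings per stirpes.
Half-blood siblings count for one-half the weight of whole-blood siblings at the initial division.
Dividing 1 in proportion to weights (total weight 9/2): Rashida (weight 1/2) → 1/9; Hanan (weight 1) → 2/9; Maysoon (weight 1) → 2/9; Farouk (weight 1) → 2/9; Samir (weight 1/2) → 1/9; Khalida (weight 1/2) → 1/9.
Rashida is living and takes 1/9.
Hanan is living and takes 2/9.
Maysoon predeceased; the 2/9 allotted to Maysoon's branch passes to Maysoon's issue by representation.
The 2/9 is divided into 2 equal shares of 1/9 among Dalia, Amira.
Dalia is living and takes 1/9.
Amira is living and takes 1/9.
Farouk is living and takes 2/9.
Samir is living and takes 1/9.
Khalida is living and takes 1/9.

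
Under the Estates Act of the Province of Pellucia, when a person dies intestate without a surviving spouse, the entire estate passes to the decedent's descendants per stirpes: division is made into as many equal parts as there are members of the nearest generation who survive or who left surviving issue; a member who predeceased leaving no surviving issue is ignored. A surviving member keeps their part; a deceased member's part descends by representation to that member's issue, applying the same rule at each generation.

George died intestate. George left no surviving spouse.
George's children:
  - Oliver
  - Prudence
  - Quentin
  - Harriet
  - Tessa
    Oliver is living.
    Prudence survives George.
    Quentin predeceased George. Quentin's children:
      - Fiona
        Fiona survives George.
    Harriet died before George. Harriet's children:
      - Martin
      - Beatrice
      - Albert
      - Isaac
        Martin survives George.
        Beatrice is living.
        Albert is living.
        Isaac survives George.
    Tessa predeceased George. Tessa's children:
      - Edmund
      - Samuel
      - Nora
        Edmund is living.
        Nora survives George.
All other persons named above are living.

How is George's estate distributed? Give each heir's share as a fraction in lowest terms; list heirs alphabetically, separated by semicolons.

Albert 1/20; Beatrice 1/20; Edmund 1/15; Fiona 1/5; Isaac 1/20; Martin 1/20; Nora 1/15; Oliver 1/5; Prudence 1/5; Samuel 1/15

There is no surviving spouse, so the entire estate passes to George's descendants per stirpes.
The estate is divided into 5 equal shares of 1/5 among Oliver, Prudence, Quentin, Harriet, Tessa.
Oliver is living and takes 1/5.
Prudence is living and takes 1/5.
Quentin predeceased; the 1/5 allotted to Quentin's branch passes to Quentin's issue by representation.
Fiona is the sole taker at this level and receives the full 1/5.
Harriet predeceased; the 1/5 allotted to Harriet's branch passes to Harriet's issue by representation.
The 1/5 is divided into 4 equal shares of 1/20 among Martin, Beatrice, Albert, Isaac.
Martin is living and takes 1/20.
Beatrice is living and takes 1/20.
Albert is living and takes 1/20.
Isaac is living and takes 1/20.
Tessa predeceased; the 1/5 allotted to Tessa's branch passes to Tessa's issue by representation.
The 1/5 is divided into 3 equal shares of 1/15 among Edmund, Samuel, Nora.
Edmund is living and takes 1/15.
Samuel is living and takes 1/15.
Nora is living and takes 1/15.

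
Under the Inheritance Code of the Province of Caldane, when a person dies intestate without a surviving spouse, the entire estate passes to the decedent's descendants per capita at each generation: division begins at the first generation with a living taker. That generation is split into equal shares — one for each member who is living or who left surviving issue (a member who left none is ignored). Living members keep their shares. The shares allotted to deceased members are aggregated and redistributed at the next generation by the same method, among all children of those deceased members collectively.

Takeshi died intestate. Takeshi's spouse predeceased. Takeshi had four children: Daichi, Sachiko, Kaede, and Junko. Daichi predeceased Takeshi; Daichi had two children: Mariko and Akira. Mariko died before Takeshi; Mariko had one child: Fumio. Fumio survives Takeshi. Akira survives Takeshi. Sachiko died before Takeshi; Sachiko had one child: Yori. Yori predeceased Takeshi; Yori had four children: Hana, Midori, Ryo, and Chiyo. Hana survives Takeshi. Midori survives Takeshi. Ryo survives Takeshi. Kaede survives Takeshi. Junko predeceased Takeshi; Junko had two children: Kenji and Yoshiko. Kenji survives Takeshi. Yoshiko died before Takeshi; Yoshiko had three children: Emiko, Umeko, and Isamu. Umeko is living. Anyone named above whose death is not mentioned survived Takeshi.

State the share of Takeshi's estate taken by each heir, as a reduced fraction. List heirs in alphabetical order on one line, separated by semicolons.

There is no surviving spouse, so the entire estate passes to Takeshi's descendants per capita at each generation.
At generation 1 (Daichi, Sachiko, Kaede, Junko) there are 4 shares of (1)/4 = 1/4 each.
Living: Kaede — each takes 1/4.
Deceased: Daichi, Sachiko, and Junko. Their combined 3/4 is pooled and carried to generation 2.
At generation 2 (Mariko, Akira, Yori, Kenji, Yoshiko) there are 5 shares of (3/4)/5 = 3/20 each.
Living: Akira and Kenji — each takes 3/20.
Deceased: Mariko, Yori, and Yoshiko. Their combined 9/20 is pooled and carried to generation 3.
At generation 3 (Fumio, Hana, Midori, Ryo, Chiyo, Emiko, Umeko, Isamu) there are 8 shares of (9/20)/8 = 9/160 each.
Living: Fumio, Hana, Midori, Ryo, Chiyo, Emiko, Umeko, and Isamu — each takes 9/160.

Akira 3/20; Chiyo 9/160; Emiko 9/160; Fumio 9/160; Hana 9/160; Isamu 9/160; Kaede 1/4; Kenji 3/20; Midori 9/160; Ryo 9/160; Umeko 9/160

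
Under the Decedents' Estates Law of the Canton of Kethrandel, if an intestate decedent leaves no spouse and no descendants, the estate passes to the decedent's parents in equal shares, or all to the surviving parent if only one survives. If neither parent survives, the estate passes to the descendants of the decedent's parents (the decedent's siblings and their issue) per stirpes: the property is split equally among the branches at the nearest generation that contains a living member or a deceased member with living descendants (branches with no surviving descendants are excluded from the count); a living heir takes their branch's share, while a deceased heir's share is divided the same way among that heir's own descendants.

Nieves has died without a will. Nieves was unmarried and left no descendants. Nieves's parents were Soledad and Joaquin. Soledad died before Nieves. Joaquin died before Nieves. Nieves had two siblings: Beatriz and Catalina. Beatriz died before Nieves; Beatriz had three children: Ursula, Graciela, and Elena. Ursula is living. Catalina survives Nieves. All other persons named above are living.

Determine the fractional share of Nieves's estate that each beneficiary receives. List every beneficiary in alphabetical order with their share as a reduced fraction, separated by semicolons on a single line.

Catalina 1/2; Elena 1/6; Graciela 1/6; Ursula 1/6

Neither parent survives and there are no descendants, so the estate passes to Nieves's siblings and their issue per stirpes.
The estate is divided into 2 equal shares of 1/2 among Beatriz, Catalina.
Beatriz predeceased; the 1/2 allotted to Beatriz's branch passes to Beatriz's issue by representation.
The 1/2 is divided into 3 equal shares of 1/6 among Ursula, Graciela, Elena.
Ursula is living and takes 1/6.
Graciela is living and takes 1/6.
Elena is living and takes 1/6.
Catalina is living and takes 1/2.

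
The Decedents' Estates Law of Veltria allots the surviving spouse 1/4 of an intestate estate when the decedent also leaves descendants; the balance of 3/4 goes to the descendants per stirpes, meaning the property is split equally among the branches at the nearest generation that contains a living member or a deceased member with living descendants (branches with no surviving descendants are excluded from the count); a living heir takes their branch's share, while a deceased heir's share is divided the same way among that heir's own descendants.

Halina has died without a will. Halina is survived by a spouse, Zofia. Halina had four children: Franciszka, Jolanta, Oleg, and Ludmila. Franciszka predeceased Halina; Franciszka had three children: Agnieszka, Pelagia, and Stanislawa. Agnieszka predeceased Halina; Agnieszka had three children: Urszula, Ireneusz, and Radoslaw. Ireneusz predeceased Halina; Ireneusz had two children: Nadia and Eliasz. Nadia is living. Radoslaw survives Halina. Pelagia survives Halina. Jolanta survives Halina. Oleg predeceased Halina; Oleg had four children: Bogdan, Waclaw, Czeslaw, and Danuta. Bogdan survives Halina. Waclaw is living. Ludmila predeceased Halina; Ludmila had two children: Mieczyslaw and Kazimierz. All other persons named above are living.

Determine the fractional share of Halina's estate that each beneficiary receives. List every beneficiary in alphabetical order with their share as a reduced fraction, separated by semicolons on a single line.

Bogdan 3/64; Czeslaw 3/64; Danuta 3/64; Eliasz 1/96; Jolanta 3/16; Kazimierz 3/32; Mieczyslaw 3/32; Nadia 1/96; Pelagia 1/16; Radoslaw 1/48; Stanislawa 1/16; Urszula 1/48; Waclaw 3/64; Zofia 1/4

Zofia, as surviving spouse, takes 1/4.
The remaining 3/4 passes to Halina's descendants per stirpes.
The 3/4 is divided into 4 equal shares of 3/16 among Franciszka, Jolanta, Oleg, Ludmila.
Franciszka predeceased; the 3/16 allotted to Franciszka's branch passes to Franciszka's issue by representation.
The 3/16 is divided into 3 equal shares of 1/16 among Agnieszka, Pelagia, Stanislawa.
Agnieszka predeceased; the 1/16 allotted to Agnieszka's branch passes to Agnieszka's issue by representation.
The 1/16 is divided into 3 equal shares of 1/48 among Urszula, Ireneusz, Radoslaw.
Urszula is living and takes 1/48.
Ireneusz predeceased; the 1/48 allotted to Ireneusz's branch passes to Ireneusz's issue by representation.
The 1/48 is divided into 2 equal shares of 1/96 among Nadia, Eliasz.
Nadia is living and takes 1/96.
Eliasz is living and takes 1/96.
Radoslaw is living and takes 1/48.
Pelagia is living and takes 1/16.
Stanislawa is living and takes 1/16.
Jolanta is living and takes 3/16.
Oleg predeceased; the 3/16 allotted to Oleg's branch passes to Oleg's issue by representation.
The 3/16 is divided into 4 equal shares of 3/64 among Bogdan, Waclaw, Czeslaw, Danuta.
Bogdan is living and takes 3/64.
Waclaw is living and takes 3/64.
Czeslaw is living and takes 3/64.
Danuta is living and takes 3/64.
Ludmila predeceased; the 3/16 allotted to Ludmila's branch passes to Ludmila's issue by representation.
The 3/16 is divided into 2 equal shares of 3/32 among Mieczyslaw, Kazimierz.
Mieczyslaw is living and takes 3/32.
Kazimierz is living and takes 3/32.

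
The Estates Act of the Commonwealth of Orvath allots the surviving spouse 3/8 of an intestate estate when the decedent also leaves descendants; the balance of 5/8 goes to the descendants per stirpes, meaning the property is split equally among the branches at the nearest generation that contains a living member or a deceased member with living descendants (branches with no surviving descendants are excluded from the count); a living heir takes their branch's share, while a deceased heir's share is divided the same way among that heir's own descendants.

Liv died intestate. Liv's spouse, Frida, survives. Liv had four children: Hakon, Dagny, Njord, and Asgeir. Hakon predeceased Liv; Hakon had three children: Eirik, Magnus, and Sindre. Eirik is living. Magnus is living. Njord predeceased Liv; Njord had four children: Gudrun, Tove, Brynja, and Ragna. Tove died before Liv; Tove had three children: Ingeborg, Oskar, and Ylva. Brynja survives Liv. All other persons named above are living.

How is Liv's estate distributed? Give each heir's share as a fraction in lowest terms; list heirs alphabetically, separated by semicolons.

Frida, as surviving spouse, takes 3/8.
The remaining 5/8 passes to Liv's descendants per stirpes.
The 5/8 is divided into 4 equal shares of 5/32 among Hakon, Dagny, Njord, Asgeir.
Hakon predeceased; the 5/32 allotted to Hakon's branch passes to Hakon's issue by representation.
The 5/32 is divided into 3 equal shares of 5/96 among Eirik, Magnus, Sindre.
Eirik is living and takes 5/96.
Magnus is living and takes 5/96.
Sindre is living and takes 5/96.
Dagny is living and takes 5/32.
Njord predeceased; the 5/32 allotted to Njord's branch passes to Njord's issue by representation.
The 5/32 is divided into 4 equal shares of 5/128 among Gudrun, Tove, Brynja, Ragna.
Gudrun is living and takes 5/128.
Tove predeceased; the 5/128 allotted to Tove's branch passes to Tove's issue by representation.
The 5/128 is divided into 3 equal shares of 5/384 among Ingeborg, Oskar, Ylva.
Ingeborg is living and takes 5/384.
Oskar is living and takes 5/384.
Ylva is living and takes 5/384.
Brynja is living and takes 5/128.
Ragna is living and takes 5/128.
Asgeir is living and takes 5/32.

Asgeir 5/32; Brynja 5/128; Dagny 5/32; Eirik 5/96; Frida 3/8; Gudrun 5/128; Ingeborg 5/384; Magnus 5/96; Oskar 5/384; Ragna 5/128; Sindre 5/96; Ylva 5/384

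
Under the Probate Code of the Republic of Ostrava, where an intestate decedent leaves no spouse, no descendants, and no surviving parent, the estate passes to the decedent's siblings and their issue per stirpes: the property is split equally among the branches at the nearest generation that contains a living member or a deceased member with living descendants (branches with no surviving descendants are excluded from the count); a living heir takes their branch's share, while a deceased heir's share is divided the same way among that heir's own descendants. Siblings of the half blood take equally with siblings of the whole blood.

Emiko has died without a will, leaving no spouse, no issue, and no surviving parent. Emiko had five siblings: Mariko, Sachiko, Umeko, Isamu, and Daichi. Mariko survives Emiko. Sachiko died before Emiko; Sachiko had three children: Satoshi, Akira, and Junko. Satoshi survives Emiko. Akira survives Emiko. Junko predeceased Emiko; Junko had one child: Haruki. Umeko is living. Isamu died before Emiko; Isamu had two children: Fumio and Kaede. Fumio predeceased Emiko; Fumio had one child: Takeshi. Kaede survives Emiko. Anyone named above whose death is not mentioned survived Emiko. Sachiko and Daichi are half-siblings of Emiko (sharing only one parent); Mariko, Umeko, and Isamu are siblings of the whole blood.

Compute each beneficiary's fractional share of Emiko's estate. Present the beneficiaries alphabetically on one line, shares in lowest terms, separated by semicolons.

No spouse, descendants, or parent survives, so the estate passes to Emiko's siblings per stirpes.
Half-blood and whole-blood siblings take equally under the stated rule.
The estate is divided into 5 equal shares of 1/5 among Mariko, Sachiko, Umeko, Isamu, Daichi.
Mariko is living and takes 1/5.
Sachiko predeceased; the 1/5 allotted to Sachiko's branch passes to Sachiko's issue by representation.
The 1/5 is divided into 3 equal shares of 1/15 among Satoshi, Akira, Junko.
Satoshi is living and takes 1/15.
Akira is living and takes 1/15.
Junko predeceased; the 1/15 allotted to Junko's branch passes to Junko's issue by representation.
Haruki is the sole taker at this level and receives the full 1/15.
Umeko is living and takes 1/5.
Isamu predeceased; the 1/5 allotted to Isamu's branch passes to Isamu's issue by representation.
The 1/5 is divided into 2 equal shares of 1/10 among Fumio, Kaede.
Fumio predeceased; the 1/10 allotted to Fumio's branch passes to Fumio's issue by representation.
Takeshi is the sole taker at this level and receives the full 1/10.
Kaede is living and takes 1/10.
Daichi is living and takes 1/5.

Akira 1/15; Daichi 1/5; Haruki 1/15; Kaede 1/10; Mariko 1/5; Satoshi 1/15; Takeshi 1/10; Umeko 1/5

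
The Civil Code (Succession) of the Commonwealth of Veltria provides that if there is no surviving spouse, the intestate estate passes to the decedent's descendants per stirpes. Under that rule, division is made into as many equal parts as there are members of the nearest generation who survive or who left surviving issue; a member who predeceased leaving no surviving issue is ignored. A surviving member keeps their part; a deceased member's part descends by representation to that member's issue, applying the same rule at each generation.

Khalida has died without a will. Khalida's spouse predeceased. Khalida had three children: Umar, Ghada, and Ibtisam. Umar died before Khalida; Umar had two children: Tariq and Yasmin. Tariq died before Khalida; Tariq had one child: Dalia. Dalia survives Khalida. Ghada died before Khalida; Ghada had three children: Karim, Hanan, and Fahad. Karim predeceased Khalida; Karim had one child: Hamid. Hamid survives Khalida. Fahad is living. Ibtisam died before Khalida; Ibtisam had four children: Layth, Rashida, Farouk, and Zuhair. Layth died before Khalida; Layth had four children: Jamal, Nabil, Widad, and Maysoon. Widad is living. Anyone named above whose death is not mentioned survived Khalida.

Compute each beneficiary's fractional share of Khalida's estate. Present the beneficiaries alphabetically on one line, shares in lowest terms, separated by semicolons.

There is no surviving spouse, so the entire estate passes to Khalida's descendants per stirpes.
The estate is divided into 3 equal shares of 1/3 among Umar, Ghada, Ibtisam.
Umar predeceased; the 1/3 allotted to Umar's branch passes to Umar's issue by representation.
The 1/3 is divided into 2 equal shares of 1/6 among Tariq, Yasmin.
Tariq predeceased; the 1/6 allotted to Tariq's branch passes to Tariq's issue by representation.
Dalia is the sole taker at this level and receives the full 1/6.
Yasmin is living and takes 1/6.
Ghada predeceased; the 1/3 allotted to Ghada's branch passes to Ghada's issue by representation.
The 1/3 is divided into 3 equal shares of 1/9 among Karim, Hanan, Fahad.
Karim predeceased; the 1/9 allotted to Karim's branch passes to Karim's issue by representation.
Hamid is the sole taker at this level and receives the full 1/9.
Hanan is living and takes 1/9.
Fahad is living and takes 1/9.
Ibtisam predeceased; the 1/3 allotted to Ibtisam's branch passes to Ibtisam's issue by representation.
The 1/3 is divided into 4 equal shares of 1/12 among Layth, Rashida, Farouk, Zuhair.
Layth predeceased; the 1/12 allotted to Layth's branch passes to Layth's issue by representation.
The 1/12 is divided into 4 equal shares of 1/48 among Jamal, Nabil, Widad, Maysoon.
Jamal is living and takes 1/48.
Nabil is living and takes 1/48.
Widad is living and takes 1/48.
Maysoon is living and takes 1/48.
Rashida is living and takes 1/12.
Farouk is living and takes 1/12.
Zuhair is living and takes 1/12.

Dalia 1/6; Fahad 1/9; Farouk 1/12; Hamid 1/9; Hanan 1/9; Jamal 1/48; Maysoon 1/48; Nabil 1/48; Rashida 1/12; Widad 1/48; Yasmin 1/6; Zuhair 1/12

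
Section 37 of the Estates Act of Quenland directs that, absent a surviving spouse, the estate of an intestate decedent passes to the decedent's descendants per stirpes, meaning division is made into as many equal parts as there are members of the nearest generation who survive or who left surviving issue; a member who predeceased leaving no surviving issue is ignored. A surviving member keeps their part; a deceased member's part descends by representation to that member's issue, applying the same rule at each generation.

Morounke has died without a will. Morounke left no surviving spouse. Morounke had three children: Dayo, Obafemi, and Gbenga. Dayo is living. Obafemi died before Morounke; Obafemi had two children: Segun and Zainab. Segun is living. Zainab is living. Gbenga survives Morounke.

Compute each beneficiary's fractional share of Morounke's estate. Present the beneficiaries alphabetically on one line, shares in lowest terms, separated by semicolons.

There is no surviving spouse, so the entire estate passes to Morounke's descendants per stirpes.
The estate is divided into 3 equal shares of 1/3 among Dayo, Obafemi, Gbenga.
Dayo is living and takes 1/3.
Obafemi predeceased; the 1/3 allotted to Obafemi's branch passes to Obafemi's issue by representation.
The 1/3 is divided into 2 equal shares of 1/6 among Segun, Zainab.
Segun is living and takes 1/6.
Zainab is living and takes 1/6.
Gbenga is living and takes 1/3.

Dayo 1/3; Gbenga 1/3; Segun 1/6; Zainab 1/6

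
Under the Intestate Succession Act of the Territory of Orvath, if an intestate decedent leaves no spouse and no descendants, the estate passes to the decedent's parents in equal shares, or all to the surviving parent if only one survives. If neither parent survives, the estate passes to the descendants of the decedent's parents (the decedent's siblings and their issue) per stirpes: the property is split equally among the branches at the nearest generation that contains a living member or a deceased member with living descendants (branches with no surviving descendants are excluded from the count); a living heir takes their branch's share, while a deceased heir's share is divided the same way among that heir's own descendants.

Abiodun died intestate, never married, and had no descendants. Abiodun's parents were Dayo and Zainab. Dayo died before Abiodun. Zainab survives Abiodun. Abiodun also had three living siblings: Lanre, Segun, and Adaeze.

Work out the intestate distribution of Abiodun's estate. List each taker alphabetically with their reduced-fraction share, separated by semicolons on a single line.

Only one parent, Zainab, survives, so Zainab takes the entire estate. The siblings take nothing because a surviving parent has priority.

Zainab 1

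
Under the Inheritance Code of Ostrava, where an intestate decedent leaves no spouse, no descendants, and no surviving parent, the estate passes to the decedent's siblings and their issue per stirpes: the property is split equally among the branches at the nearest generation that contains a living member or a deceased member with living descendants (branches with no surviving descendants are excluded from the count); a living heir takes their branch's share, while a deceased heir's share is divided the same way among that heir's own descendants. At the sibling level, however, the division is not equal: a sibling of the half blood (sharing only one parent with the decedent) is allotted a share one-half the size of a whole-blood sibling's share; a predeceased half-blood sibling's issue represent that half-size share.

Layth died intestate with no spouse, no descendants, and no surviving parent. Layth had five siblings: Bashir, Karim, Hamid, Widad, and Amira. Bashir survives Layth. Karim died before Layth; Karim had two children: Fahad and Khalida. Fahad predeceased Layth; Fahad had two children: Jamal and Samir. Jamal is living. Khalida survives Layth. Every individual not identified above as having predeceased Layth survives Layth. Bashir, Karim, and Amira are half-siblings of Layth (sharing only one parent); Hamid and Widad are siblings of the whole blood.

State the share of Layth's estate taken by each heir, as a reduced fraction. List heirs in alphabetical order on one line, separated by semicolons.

Amira 1/7; Bashir 1/7; Hamid 2/7; Jamal 1/28; Khalida 1/14; Samir 1/28; Widad 2/7

No spouse, descendants, or parent survives, so the estate passes to Layth's siblings per stirpes.
Half-blood siblings count for one-half the weight of whole-blood siblings at the initial division.
Dividing 1 in proportion to weights (total weight 7/2): Bashir (weight 1/2) → 1/7; Karim (weight 1/2) → 1/7; Hamid (weight 1) → 2/7; Widad (weight 1) → 2/7; Amira (weight 1/2) → 1/7.
Bashir is living and takes 1/7.
Karim predeceased; the 1/7 allotted to Karim's branch passes to Karim's issue by representation.
The 1/7 is divided into 2 equal shares of 1/14 among Fahad, Khalida.
Fahad predeceased; the 1/14 allotted to Fahad's branch passes to Fahad's issue by representation.
The 1/14 is divided into 2 equal shares of 1/28 among Jamal, Samir.
Jamal is living and takes 1/28.
Samir is living and takes 1/28.
Khalida is living and takes 1/14.
Hamid is living and takes 2/7.
Widad is living and takes 2/7.
Amira is living and takes 1/7.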